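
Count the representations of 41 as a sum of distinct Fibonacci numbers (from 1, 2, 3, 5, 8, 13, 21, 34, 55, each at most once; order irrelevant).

2

Each representation comes from the Zeckendorf form by replacing some F_k with F_{k−1} + F_{k−2} where possible.
41 = 34+5+2 = 21+13+5+2 — 2 representations.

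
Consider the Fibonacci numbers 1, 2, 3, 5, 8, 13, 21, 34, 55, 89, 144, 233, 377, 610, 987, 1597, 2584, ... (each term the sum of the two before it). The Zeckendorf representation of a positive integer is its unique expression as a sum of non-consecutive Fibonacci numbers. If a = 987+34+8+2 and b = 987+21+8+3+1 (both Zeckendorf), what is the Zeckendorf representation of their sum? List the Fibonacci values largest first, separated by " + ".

The two numbers are 1031 and 1020, so their sum is 2051.
Greedy algorithm:
take 1597 (≤ 2051); 2051 − 1597 = 454
take 377 (≤ 454); 454 − 377 = 77
take 55 (≤ 77); 77 − 55 = 22
take 21 (≤ 22); 22 − 21 = 1
take 1 (≤ 1); 1 − 1 = 0

1597 + 377 + 55 + 21 + 1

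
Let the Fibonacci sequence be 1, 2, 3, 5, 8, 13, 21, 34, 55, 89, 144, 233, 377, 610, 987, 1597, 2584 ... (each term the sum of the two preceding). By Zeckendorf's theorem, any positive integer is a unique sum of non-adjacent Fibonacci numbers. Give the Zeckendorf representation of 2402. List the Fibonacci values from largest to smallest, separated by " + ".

1597 + 610 + 144 + 34 + 13 + 3 + 1

Greedily peel off the largest Fibonacci term at each step:
2402 − 1597 = 805
805 − 610 = 195
195 − 144 = 51
51 − 34 = 17
17 − 13 = 4
4 − 3 = 1
1 − 1 = 0
So 2402 = 1597 + 610 + 144 + 34 + 13 + 3 + 1, with no two terms consecutive in the sequence.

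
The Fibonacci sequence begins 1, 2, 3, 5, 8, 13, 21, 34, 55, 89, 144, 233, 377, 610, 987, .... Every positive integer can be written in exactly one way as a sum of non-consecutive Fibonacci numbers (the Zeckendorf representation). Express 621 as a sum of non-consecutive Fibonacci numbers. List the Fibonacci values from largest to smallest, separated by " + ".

Greedy algorithm:
largest Fibonacci ≤ 621 is 610; 621 − 610 = 11
largest Fibonacci ≤ 11 is 8; 11 − 8 = 3
largest Fibonacci ≤ 3 is 3; 3 − 3 = 0
So 621 = 610 + 8 + 3, with no two terms consecutive in the sequence.

610 + 8 + 3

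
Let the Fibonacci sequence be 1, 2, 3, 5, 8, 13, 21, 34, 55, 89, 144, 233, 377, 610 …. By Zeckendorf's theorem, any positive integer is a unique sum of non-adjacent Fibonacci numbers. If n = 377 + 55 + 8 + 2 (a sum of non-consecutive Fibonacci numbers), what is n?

442

377 + 55 + 8 + 2 = 442.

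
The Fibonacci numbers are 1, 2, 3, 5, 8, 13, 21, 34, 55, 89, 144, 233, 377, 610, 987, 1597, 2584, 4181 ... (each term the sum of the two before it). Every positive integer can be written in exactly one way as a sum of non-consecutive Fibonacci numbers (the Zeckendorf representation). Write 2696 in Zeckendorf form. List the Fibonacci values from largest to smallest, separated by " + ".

Repeatedly subtract the largest Fibonacci number that fits:
2696 − 2584 = 112
112 − 89 = 23
23 − 21 = 2
2 − 2 = 0
So 2696 = 2584 + 89 + 21 + 2, with no two terms consecutive in the sequence.

2584 + 89 + 21 + 2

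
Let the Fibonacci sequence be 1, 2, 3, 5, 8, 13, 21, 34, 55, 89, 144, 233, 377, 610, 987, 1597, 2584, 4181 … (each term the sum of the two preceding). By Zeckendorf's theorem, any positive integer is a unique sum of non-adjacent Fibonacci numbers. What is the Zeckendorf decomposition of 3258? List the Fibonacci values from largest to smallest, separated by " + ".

2584 ≤ 3258 < 4181, so take 2584; remainder 674
610 ≤ 674 < 987, so take 610; remainder 64
55 ≤ 64 < 89, so take 55; remainder 9
8 ≤ 9 < 13, so take 8; remainder 1
1 ≤ 1 < 2, so take 1; remainder 0
So 3258 = 2584 + 610 + 55 + 8 + 1, with no two terms consecutive in the sequence.

2584 + 610 + 55 + 8 + 1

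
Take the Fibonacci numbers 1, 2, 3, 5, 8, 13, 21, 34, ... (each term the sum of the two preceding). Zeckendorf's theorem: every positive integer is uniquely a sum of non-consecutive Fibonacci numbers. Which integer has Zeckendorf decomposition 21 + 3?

24

21 + 3 = 24.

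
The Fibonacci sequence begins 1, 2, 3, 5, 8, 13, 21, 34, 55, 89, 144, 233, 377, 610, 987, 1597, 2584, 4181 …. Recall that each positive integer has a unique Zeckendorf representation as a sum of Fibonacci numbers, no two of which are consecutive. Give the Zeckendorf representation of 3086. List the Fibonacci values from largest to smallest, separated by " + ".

largest Fibonacci ≤ 3086 is 2584; 3086 − 2584 = 502
largest Fibonacci ≤ 502 is 377; 502 − 377 = 125
largest Fibonacci ≤ 125 is 89; 125 − 89 = 36
largest Fibonacci ≤ 36 is 34; 36 − 34 = 2
largest Fibonacci ≤ 2 is 2; 2 − 2 = 0
So 3086 = 2584 + 377 + 89 + 34 + 2, with no two terms consecutive in the sequence.

2584 + 377 + 89 + 34 + 2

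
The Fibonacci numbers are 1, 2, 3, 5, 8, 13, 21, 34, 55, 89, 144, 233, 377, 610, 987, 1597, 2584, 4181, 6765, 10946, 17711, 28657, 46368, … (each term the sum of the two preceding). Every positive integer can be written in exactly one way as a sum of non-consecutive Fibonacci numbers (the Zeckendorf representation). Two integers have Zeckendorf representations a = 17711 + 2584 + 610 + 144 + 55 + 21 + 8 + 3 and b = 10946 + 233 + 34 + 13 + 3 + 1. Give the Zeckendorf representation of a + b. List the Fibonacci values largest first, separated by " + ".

28657 + 2584 + 987 + 89 + 34 + 13 + 2

The two numbers are 21136 and 11230, so their sum is 32366.
subtract 28657 from 32366: 3709 remains
subtract 2584 from 3709: 1125 remains
subtract 987 from 1125: 138 remains
subtract 89 from 138: 49 remains
subtract 34 from 49: 15 remains
subtract 13 from 15: 2 remains
subtract 2 from 2: 0 remains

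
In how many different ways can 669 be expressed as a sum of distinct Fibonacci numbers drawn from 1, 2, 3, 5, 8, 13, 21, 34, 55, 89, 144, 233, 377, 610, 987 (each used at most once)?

Each representation comes from the Zeckendorf form by replacing some F_k with F_{k−1} + F_{k−2} where possible.
669 = 610+55+3+1 = 610+34+21+3+1 = 377+233+55+3+1 = … (6 more), for 9 in all.

9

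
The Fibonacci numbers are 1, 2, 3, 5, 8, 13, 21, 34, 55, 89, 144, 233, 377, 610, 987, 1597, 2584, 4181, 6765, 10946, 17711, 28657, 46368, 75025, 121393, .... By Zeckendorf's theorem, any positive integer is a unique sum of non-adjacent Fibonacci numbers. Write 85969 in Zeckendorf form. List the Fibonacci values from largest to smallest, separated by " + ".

75025 + 6765 + 2584 + 987 + 377 + 144 + 55 + 21 + 8 + 3

Repeatedly subtract the largest Fibonacci number that fits:
85969: greatest Fibonacci not exceeding it is 75025, leaving 10944
10944: greatest Fibonacci not exceeding it is 6765, leaving 4179
4179: greatest Fibonacci not exceeding it is 2584, leaving 1595
1595: greatest Fibonacci not exceeding it is 987, leaving 608
608: greatest Fibonacci not exceeding it is 377, leaving 231
231: greatest Fibonacci not exceeding it is 144, leaving 87
87: greatest Fibonacci not exceeding it is 55, leaving 32
32: greatest Fibonacci not exceeding it is 21, leaving 11
11: greatest Fibonacci not exceeding it is 8, leaving 3
3: greatest Fibonacci not exceeding it is 3, leaving 0
So 85969 = 75025 + 6765 + 2584 + 987 + 377 + 144 + 55 + 21 + 8 + 3, with no two terms consecutive in the sequence.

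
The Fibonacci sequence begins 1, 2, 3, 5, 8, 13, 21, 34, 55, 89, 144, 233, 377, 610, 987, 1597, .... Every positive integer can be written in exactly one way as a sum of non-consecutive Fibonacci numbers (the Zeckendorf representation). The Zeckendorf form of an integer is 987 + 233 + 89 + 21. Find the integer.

987 + 233 + 89 + 21 = 1330.

1330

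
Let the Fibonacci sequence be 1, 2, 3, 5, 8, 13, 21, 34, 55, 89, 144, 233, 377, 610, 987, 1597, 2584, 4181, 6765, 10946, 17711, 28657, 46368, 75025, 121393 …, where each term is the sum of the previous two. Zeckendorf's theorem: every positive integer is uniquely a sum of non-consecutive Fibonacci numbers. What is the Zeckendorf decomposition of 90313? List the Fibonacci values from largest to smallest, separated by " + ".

75025 ≤ 90313 < 121393, so take 75025; remainder 15288
10946 ≤ 15288 < 17711, so take 10946; remainder 4342
4181 ≤ 4342 < 6765, so take 4181; remainder 161
144 ≤ 161 < 233, so take 144; remainder 17
13 ≤ 17 < 21, so take 13; remainder 4
3 ≤ 4 < 5, so take 3; remainder 1
1 ≤ 1 < 2, so take 1; remainder 0
So 90313 = 75025 + 10946 + 4181 + 144 + 13 + 3 + 1, with no two terms consecutive in the sequence.

75025 + 10946 + 4181 + 144 + 13 + 3 + 1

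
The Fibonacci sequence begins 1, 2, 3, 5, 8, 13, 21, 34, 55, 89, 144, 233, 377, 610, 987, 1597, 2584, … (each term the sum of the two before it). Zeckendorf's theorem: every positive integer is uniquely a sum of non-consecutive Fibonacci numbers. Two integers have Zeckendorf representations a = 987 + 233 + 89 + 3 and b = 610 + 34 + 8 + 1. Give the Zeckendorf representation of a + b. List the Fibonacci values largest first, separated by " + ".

1597 + 233 + 89 + 34 + 8 + 3 + 1

The two numbers are 1312 and 653, so their sum is 1965.
Repeatedly subtract the largest Fibonacci number that fits:
1965 − 1597 = 368
368 − 233 = 135
135 − 89 = 46
46 − 34 = 12
12 − 8 = 4
4 − 3 = 1
1 − 1 = 0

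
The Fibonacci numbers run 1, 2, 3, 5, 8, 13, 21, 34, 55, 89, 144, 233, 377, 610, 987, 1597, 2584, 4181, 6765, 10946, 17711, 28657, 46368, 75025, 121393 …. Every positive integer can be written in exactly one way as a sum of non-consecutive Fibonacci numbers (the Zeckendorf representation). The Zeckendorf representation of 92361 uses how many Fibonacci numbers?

6

largest Fibonacci ≤ 92361 is 75025; 92361 − 75025 = 17336
largest Fibonacci ≤ 17336 is 10946; 17336 − 10946 = 6390
largest Fibonacci ≤ 6390 is 4181; 6390 − 4181 = 2209
largest Fibonacci ≤ 2209 is 1597; 2209 − 1597 = 612
largest Fibonacci ≤ 612 is 610; 612 − 610 = 2
largest Fibonacci ≤ 2 is 2; 2 − 2 = 0
92361 = 75025 + 10946 + 4181 + 1597 + 610 + 2, which has 6 terms.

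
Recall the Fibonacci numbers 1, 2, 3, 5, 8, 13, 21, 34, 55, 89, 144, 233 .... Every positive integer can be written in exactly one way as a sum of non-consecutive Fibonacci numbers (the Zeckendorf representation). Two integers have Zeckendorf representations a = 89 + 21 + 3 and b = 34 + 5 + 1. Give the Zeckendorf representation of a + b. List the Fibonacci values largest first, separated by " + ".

The two numbers are 113 and 40, so their sum is 153.
Greedy algorithm:
take 144 (≤ 153); 153 − 144 = 9
take 8 (≤ 9); 9 − 8 = 1
take 1 (≤ 1); 1 − 1 = 0

144 + 8 + 1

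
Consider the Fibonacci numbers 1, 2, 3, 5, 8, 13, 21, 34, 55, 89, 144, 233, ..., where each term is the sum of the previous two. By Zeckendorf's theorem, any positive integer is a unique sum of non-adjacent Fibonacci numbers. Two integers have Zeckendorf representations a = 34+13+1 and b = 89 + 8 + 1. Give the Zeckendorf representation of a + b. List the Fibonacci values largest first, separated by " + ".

144 + 2

The two numbers are 48 and 98, so their sum is 146.
146: greatest Fibonacci not exceeding it is 144, leaving 2
2: greatest Fibonacci not exceeding it is 2, leaving 0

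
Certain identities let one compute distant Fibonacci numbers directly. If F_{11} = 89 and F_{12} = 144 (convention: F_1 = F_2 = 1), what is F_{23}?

By F_{2k+1} = F_k² + F_{k+1}²: F_{23} = 89² + 144² = 7921 + 20736 = 28657.

28657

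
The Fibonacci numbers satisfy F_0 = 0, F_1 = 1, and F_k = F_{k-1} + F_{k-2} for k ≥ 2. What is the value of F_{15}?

610

Iterating the recurrence up to F_{7} = 13 and F_{6} = 8:
F_{8} = F_{7} + F_{6} = 13 + 8 = 21
F_{9} = F_{8} + F_{7} = 21 + 13 = 34
F_{10} = F_{9} + F_{8} = 34 + 21 = 55
F_{11} = F_{10} + F_{9} = 55 + 34 = 89
F_{12} = F_{11} + F_{10} = 89 + 55 = 144
F_{13} = F_{12} + F_{11} = 144 + 89 = 233
F_{14} = F_{13} + F_{12} = 233 + 144 = 377
F_{15} = F_{14} + F_{13} = 377 + 233 = 610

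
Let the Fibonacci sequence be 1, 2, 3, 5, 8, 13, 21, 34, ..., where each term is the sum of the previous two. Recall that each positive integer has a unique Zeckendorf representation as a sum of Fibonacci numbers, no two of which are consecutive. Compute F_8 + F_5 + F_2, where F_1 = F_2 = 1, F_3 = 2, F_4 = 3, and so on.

27

F_8 + F_5 + F_2 = 21 + 5 + 1 = 27.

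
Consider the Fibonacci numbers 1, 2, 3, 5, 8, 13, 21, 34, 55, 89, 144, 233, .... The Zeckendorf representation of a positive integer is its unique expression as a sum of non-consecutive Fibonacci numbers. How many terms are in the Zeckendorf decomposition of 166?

Greedy algorithm:
take 144 (≤ 166); 166 − 144 = 22
take 21 (≤ 22); 22 − 21 = 1
take 1 (≤ 1); 1 − 1 = 0
166 = 144 + 21 + 1, which has 3 terms.

3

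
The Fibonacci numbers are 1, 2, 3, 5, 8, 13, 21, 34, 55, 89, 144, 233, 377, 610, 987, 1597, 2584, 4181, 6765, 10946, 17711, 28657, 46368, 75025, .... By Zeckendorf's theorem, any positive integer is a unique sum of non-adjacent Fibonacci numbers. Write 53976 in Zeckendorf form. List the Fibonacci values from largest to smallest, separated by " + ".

53976 − 46368 = 7608
7608 − 6765 = 843
843 − 610 = 233
233 − 233 = 0
So 53976 = 46368 + 6765 + 610 + 233, with no two terms consecutive in the sequence.

46368 + 6765 + 610 + 233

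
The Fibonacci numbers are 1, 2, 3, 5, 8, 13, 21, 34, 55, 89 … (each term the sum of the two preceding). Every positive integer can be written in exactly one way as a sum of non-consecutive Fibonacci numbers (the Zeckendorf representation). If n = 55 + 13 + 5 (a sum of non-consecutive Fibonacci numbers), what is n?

73

55 + 13 + 5 = 73.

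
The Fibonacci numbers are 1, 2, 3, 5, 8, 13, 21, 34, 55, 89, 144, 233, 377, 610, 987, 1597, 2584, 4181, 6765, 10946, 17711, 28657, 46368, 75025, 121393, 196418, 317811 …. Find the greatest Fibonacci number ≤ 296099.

196418

196418 ≤ 296099 < 317811, so the largest Fibonacci number not exceeding 296099 is 196418.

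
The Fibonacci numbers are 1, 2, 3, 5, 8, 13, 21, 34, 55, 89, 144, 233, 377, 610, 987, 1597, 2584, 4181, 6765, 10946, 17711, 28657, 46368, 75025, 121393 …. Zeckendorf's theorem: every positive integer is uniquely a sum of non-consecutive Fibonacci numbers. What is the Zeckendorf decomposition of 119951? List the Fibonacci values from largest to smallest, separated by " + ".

75025 + 28657 + 10946 + 4181 + 987 + 144 + 8 + 3

largest Fibonacci ≤ 119951 is 75025; 119951 − 75025 = 44926
largest Fibonacci ≤ 44926 is 28657; 44926 − 28657 = 16269
largest Fibonacci ≤ 16269 is 10946; 16269 − 10946 = 5323
largest Fibonacci ≤ 5323 is 4181; 5323 − 4181 = 1142
largest Fibonacci ≤ 1142 is 987; 1142 − 987 = 155
largest Fibonacci ≤ 155 is 144; 155 − 144 = 11
largest Fibonacci ≤ 11 is 8; 11 − 8 = 3
largest Fibonacci ≤ 3 is 3; 3 − 3 = 0
So 119951 = 75025 + 28657 + 10946 + 4181 + 987 + 144 + 8 + 3, with no two terms consecutive in the sequence.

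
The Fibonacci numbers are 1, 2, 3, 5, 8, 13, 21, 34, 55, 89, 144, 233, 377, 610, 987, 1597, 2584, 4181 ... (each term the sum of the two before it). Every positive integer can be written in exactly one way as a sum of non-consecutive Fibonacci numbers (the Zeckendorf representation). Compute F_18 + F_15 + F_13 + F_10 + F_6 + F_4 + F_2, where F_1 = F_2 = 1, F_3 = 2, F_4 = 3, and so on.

F_18 + F_15 + F_13 + F_10 + F_6 + F_4 + F_2 = 2584 + 610 + 233 + 55 + 8 + 3 + 1 = 3494.

3494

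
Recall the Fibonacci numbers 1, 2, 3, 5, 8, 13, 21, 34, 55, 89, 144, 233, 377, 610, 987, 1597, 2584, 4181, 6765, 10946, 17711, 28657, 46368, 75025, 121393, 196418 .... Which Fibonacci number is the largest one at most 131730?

121393 ≤ 131730 < 196418, so the largest Fibonacci number not exceeding 131730 is 121393.

121393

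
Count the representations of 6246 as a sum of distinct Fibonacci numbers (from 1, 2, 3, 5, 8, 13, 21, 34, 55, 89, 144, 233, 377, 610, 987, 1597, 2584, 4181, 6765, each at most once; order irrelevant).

6246 = 4181+1597+377+89+2 = 4181+1597+377+55+34+2 = 4181+1597+233+144+89+2 = … (21 more), for 24 in all.

24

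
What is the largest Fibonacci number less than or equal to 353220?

317811

317811 ≤ 353220 < 514229, so the largest Fibonacci number not exceeding 353220 is 317811.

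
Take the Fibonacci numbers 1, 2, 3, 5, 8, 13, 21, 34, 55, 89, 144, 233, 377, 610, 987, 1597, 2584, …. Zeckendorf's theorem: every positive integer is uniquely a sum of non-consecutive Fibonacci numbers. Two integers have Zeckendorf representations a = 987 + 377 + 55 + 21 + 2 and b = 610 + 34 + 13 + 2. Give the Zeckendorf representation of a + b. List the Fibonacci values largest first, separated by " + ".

The two numbers are 1442 and 659, so their sum is 2101.
subtract 1597 from 2101: 504 remains
subtract 377 from 504: 127 remains
subtract 89 from 127: 38 remains
subtract 34 from 38: 4 remains
subtract 3 from 4: 1 remains
subtract 1 from 1: 0 remains

1597 + 377 + 89 + 34 + 3 + 1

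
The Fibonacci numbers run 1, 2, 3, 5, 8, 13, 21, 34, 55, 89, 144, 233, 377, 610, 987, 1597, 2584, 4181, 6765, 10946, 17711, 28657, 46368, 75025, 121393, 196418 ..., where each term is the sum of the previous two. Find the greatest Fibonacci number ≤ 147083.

121393 ≤ 147083 < 196418, so the largest Fibonacci number not exceeding 147083 is 121393.

121393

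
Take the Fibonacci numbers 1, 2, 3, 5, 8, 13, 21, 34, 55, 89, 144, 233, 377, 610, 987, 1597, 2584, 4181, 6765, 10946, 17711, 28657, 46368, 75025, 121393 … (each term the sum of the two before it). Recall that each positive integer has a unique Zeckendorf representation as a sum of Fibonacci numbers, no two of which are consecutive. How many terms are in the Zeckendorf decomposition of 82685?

largest Fibonacci ≤ 82685 is 75025; 82685 − 75025 = 7660
largest Fibonacci ≤ 7660 is 6765; 7660 − 6765 = 895
largest Fibonacci ≤ 895 is 610; 895 − 610 = 285
largest Fibonacci ≤ 285 is 233; 285 − 233 = 52
largest Fibonacci ≤ 52 is 34; 52 − 34 = 18
largest Fibonacci ≤ 18 is 13; 18 − 13 = 5
largest Fibonacci ≤ 5 is 5; 5 − 5 = 0
82685 = 75025 + 6765 + 610 + 233 + 34 + 13 + 5, which has 7 terms.

7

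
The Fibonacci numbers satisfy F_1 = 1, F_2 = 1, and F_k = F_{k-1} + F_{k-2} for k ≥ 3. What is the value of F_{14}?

Iterating the recurrence up to F_{6} = 8 and F_{5} = 5:
F_{7} = F_{6} + F_{5} = 8 + 5 = 13
F_{8} = F_{7} + F_{6} = 13 + 8 = 21
F_{9} = F_{8} + F_{7} = 21 + 13 = 34
F_{10} = F_{9} + F_{8} = 34 + 21 = 55
F_{11} = F_{10} + F_{9} = 55 + 34 = 89
F_{12} = F_{11} + F_{10} = 89 + 55 = 144
F_{13} = F_{12} + F_{11} = 144 + 89 = 233
F_{14} = F_{13} + F_{12} = 233 + 144 = 377

377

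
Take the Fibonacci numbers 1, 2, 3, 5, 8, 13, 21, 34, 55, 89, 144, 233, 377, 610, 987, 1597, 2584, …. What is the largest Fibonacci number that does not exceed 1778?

1597 ≤ 1778 < 2584, so the largest Fibonacci number not exceeding 1778 is 1597.

1597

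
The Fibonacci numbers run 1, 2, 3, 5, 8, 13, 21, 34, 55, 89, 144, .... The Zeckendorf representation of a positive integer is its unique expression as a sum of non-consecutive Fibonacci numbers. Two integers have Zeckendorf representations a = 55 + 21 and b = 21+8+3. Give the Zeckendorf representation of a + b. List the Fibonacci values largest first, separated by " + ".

89 + 13 + 5 + 1

The two numbers are 76 and 32, so their sum is 108.
subtract 89 from 108: 19 remains
subtract 13 from 19: 6 remains
subtract 5 from 6: 1 remains
subtract 1 from 1: 0 remains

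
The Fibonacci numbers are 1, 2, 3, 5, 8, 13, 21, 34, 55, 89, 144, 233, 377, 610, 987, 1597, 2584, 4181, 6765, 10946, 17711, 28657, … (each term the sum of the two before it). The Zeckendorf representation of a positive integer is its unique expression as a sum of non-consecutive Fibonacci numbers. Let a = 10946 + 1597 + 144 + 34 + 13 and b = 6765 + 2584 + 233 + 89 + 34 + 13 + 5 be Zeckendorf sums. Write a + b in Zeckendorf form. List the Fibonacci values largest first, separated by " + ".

The two numbers are 12734 and 9723, so their sum is 22457.
Greedy algorithm:
22457 − 17711 = 4746
4746 − 4181 = 565
565 − 377 = 188
188 − 144 = 44
44 − 34 = 10
10 − 8 = 2
2 − 2 = 0

17711 + 4181 + 377 + 144 + 34 + 8 + 2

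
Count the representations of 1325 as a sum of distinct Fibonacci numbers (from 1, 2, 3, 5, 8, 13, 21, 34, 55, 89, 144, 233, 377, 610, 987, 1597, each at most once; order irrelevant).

32

1325 = 987+233+89+13+3 = 987+233+89+13+2+1 = 987+233+89+8+5+3 = 987+233+55+34+13+3 = … (28 more), for 32 in all.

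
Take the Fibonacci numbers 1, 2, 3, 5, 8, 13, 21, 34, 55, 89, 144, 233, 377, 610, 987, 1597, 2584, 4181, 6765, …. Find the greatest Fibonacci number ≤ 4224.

4181 ≤ 4224 < 6765, so the largest Fibonacci number not exceeding 4224 is 4181.

4181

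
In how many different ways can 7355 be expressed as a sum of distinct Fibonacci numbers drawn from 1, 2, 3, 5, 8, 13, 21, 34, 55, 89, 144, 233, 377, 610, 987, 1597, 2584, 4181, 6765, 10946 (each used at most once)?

39

Starting from the Zeckendorf form and repeatedly splitting a term F_k into F_{k−1} + F_{k−2} (when neither is already used) reaches every representation.
7355 = 6765+377+144+55+13+1 = 6765+377+144+55+8+5+1 = 6765+377+144+34+21+13+1 = 4181+2584+377+144+55+13+1 = 6765+377+144+55+8+3+2+1 = … (34 more), for 39 in all.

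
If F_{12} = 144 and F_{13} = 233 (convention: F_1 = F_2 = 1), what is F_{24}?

46368

By the doubling identity F_{2k} = F_k(2F_{k+1} − F_k): F_{24} = 144·(2·233 − 144) = 144·322 = 46368.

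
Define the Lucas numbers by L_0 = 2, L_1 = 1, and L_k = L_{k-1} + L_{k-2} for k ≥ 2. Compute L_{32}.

Iterating the recurrence up to L_{24} = 103682 and L_{23} = 64079:
L_{25} = L_{24} + L_{23} = 103682 + 64079 = 167761
L_{26} = L_{25} + L_{24} = 167761 + 103682 = 271443
L_{27} = L_{26} + L_{25} = 271443 + 167761 = 439204
L_{28} = L_{27} + L_{26} = 439204 + 271443 = 710647
L_{29} = L_{28} + L_{27} = 710647 + 439204 = 1149851
L_{30} = L_{29} + L_{28} = 1149851 + 710647 = 1860498
L_{31} = L_{30} + L_{29} = 1860498 + 1149851 = 3010349
L_{32} = L_{31} + L_{30} = 3010349 + 1860498 = 4870847

4870847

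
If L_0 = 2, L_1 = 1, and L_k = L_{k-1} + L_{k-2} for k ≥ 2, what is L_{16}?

Iterating the recurrence up to L_{9} = 76 and L_{8} = 47:
L_{10} = L_{9} + L_{8} = 76 + 47 = 123
L_{11} = L_{10} + L_{9} = 123 + 76 = 199
L_{12} = L_{11} + L_{10} = 199 + 123 = 322
L_{13} = L_{12} + L_{11} = 322 + 199 = 521
L_{14} = L_{13} + L_{12} = 521 + 322 = 843
L_{15} = L_{14} + L_{13} = 843 + 521 = 1364
L_{16} = L_{15} + L_{14} = 1364 + 843 = 2207

2207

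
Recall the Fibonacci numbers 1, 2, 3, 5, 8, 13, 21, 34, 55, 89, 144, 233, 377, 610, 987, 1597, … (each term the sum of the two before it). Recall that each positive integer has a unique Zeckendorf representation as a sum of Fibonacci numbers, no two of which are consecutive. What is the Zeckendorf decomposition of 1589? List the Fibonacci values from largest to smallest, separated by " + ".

987 ≤ 1589 < 1597, so take 987; remainder 602
377 ≤ 602 < 610, so take 377; remainder 225
144 ≤ 225 < 233, so take 144; remainder 81
55 ≤ 81 < 89, so take 55; remainder 26
21 ≤ 26 < 34, so take 21; remainder 5
5 ≤ 5 < 8, so take 5; remainder 0
So 1589 = 987 + 377 + 144 + 55 + 21 + 5, with no two terms consecutive in the sequence.

987 + 377 + 144 + 55 + 21 + 5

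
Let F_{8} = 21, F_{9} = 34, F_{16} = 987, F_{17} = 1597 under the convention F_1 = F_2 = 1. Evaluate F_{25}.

By the addition formula F_{m+n} = F_m F_{n+1} + F_{m−1} F_n with m=9, n=16: F_{25} = 34·1597 + 21·987 = 54298 + 20727 = 75025.

75025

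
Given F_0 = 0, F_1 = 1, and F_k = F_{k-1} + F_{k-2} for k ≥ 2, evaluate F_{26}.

121393

Iterating the recurrence up to F_{22} = 17711 and F_{21} = 10946:
F_{23} = F_{22} + F_{21} = 17711 + 10946 = 28657
F_{24} = F_{23} + F_{22} = 28657 + 17711 = 46368
F_{25} = F_{24} + F_{23} = 46368 + 28657 = 75025
F_{26} = F_{25} + F_{24} = 75025 + 46368 = 121393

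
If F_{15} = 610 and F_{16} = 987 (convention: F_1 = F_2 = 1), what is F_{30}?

By the doubling identity F_{2k} = F_k(2F_{k+1} − F_k): F_{30} = 610·(2·987 − 610) = 610·1364 = 832040.

832040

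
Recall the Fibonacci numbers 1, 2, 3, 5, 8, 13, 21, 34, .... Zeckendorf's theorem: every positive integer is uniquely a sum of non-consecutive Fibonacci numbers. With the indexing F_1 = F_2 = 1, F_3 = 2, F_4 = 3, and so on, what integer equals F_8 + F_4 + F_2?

25

F_8 + F_4 + F_2 = 21 + 3 + 1 = 25.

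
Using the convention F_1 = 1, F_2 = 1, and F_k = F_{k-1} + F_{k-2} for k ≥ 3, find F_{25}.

75025

Iterating the recurrence up to F_{19} = 4181 and F_{18} = 2584:
F_{20} = F_{19} + F_{18} = 4181 + 2584 = 6765
F_{21} = F_{20} + F_{19} = 6765 + 4181 = 10946
F_{22} = F_{21} + F_{20} = 10946 + 6765 = 17711
F_{23} = F_{22} + F_{21} = 17711 + 10946 = 28657
F_{24} = F_{23} + F_{22} = 28657 + 17711 = 46368
F_{25} = F_{24} + F_{23} = 46368 + 28657 = 75025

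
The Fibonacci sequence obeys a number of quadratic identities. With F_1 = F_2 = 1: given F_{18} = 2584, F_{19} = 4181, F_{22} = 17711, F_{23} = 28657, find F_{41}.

By the addition formula F_{m+n} = F_m F_{n+1} + F_{m−1} F_n with m=19, n=22: F_{41} = 4181·28657 + 2584·17711 = 119814917 + 45765224 = 165580141.

165580141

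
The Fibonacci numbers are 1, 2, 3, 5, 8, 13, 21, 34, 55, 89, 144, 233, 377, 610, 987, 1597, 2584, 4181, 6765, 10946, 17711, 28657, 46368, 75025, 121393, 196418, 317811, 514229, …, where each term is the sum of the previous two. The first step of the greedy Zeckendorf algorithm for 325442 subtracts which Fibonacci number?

317811 ≤ 325442 < 514229, so the largest Fibonacci number not exceeding 325442 is 317811.

317811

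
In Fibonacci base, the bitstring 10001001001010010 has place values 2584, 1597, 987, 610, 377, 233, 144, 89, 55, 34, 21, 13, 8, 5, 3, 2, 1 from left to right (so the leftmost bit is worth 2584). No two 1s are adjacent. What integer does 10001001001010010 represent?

Summing the place values of the 1 bits: 2584 + 377 + 89 + 21 + 8 + 2 = 3081.

3081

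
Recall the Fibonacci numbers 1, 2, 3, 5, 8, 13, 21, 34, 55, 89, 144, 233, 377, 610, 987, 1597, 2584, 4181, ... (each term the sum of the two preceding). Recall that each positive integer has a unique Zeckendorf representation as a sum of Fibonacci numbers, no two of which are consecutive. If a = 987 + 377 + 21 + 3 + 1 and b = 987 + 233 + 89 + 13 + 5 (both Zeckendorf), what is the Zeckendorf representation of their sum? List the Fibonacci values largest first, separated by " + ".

2584 + 89 + 34 + 8 + 1

The two numbers are 1389 and 1327, so their sum is 2716.
Repeatedly subtract the largest Fibonacci number that fits:
take 2584 (≤ 2716); 2716 − 2584 = 132
take 89 (≤ 132); 132 − 89 = 43
take 34 (≤ 43); 43 − 34 = 9
take 8 (≤ 9); 9 − 8 = 1
take 1 (≤ 1); 1 − 1 = 0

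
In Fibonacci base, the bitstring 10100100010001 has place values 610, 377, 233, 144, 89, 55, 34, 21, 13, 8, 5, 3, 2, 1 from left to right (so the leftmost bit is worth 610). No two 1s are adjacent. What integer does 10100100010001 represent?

907

Summing the place values of the 1 bits: 610 + 233 + 55 + 8 + 1 = 907.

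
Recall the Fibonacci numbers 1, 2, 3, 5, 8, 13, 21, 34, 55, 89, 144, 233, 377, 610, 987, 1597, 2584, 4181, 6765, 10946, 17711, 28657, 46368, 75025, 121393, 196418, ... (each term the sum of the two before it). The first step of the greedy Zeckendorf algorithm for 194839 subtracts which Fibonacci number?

121393

121393 ≤ 194839 < 196418, so the largest Fibonacci number not exceeding 194839 is 121393.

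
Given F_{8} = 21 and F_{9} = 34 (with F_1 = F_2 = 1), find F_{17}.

By F_{2k+1} = F_k² + F_{k+1}²: F_{17} = 21² + 34² = 441 + 1156 = 1597.

1597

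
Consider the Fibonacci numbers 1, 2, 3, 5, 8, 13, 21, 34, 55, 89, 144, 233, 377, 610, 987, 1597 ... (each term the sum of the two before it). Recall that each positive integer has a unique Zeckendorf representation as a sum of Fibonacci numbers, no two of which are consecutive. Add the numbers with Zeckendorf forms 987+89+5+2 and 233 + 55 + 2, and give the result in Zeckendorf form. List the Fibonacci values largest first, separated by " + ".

The two numbers are 1083 and 290, so their sum is 1373.
Greedy algorithm:
987 ≤ 1373 < 1597, so take 987; remainder 386
377 ≤ 386 < 610, so take 377; remainder 9
8 ≤ 9 < 13, so take 8; remainder 1
1 ≤ 1 < 2, so take 1; remainder 0

987 + 377 + 8 + 1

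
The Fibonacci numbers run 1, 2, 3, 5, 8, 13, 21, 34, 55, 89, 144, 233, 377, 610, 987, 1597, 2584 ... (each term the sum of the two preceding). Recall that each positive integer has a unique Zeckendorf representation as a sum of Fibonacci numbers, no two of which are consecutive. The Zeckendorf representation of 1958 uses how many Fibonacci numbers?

5

subtract 1597 from 1958: 361 remains
subtract 233 from 361: 128 remains
subtract 89 from 128: 39 remains
subtract 34 from 39: 5 remains
subtract 5 from 5: 0 remains
1958 = 1597 + 233 + 89 + 34 + 5, which has 5 terms.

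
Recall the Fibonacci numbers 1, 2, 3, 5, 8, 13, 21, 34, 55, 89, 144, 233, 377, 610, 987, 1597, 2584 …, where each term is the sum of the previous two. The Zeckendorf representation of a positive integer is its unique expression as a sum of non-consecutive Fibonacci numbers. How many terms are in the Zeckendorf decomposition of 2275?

2275 − 1597 = 678
678 − 610 = 68
68 − 55 = 13
13 − 13 = 0
2275 = 1597 + 610 + 55 + 13, which has 4 terms.

4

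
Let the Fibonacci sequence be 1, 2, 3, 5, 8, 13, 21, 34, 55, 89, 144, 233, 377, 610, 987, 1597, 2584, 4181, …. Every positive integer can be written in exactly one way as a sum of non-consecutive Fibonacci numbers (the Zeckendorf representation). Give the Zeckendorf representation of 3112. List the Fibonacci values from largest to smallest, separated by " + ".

2584 + 377 + 144 + 5 + 2

Repeatedly subtract the largest Fibonacci number that fits:
2584 ≤ 3112 < 4181, so take 2584; remainder 528
377 ≤ 528 < 610, so take 377; remainder 151
144 ≤ 151 < 233, so take 144; remainder 7
5 ≤ 7 < 8, so take 5; remainder 2
2 ≤ 2 < 3, so take 2; remainder 0
So 3112 = 2584 + 377 + 144 + 5 + 2, with no two terms consecutive in the sequence.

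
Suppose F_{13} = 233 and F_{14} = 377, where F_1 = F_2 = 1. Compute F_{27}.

By F_{2k+1} = F_k² + F_{k+1}²: F_{27} = 233² + 377² = 54289 + 142129 = 196418.

196418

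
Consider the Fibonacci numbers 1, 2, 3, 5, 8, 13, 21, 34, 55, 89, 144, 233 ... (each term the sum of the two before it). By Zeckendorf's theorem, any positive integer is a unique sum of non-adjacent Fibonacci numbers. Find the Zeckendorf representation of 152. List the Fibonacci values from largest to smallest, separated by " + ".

144 + 8

144 ≤ 152 < 233, so take 144; remainder 8
8 ≤ 8 < 13, so take 8; remainder 0
So 152 = 144 + 8, with no two terms consecutive in the sequence.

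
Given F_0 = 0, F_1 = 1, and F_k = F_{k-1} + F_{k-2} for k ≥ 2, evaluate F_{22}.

Iterating the recurrence up to F_{15} = 610 and F_{14} = 377:
F_{16} = F_{15} + F_{14} = 610 + 377 = 987
F_{17} = F_{16} + F_{15} = 987 + 610 = 1597
F_{18} = F_{17} + F_{16} = 1597 + 987 = 2584
F_{19} = F_{18} + F_{17} = 2584 + 1597 = 4181
F_{20} = F_{19} + F_{18} = 4181 + 2584 = 6765
F_{21} = F_{20} + F_{19} = 6765 + 4181 = 10946
F_{22} = F_{21} + F_{20} = 10946 + 6765 = 17711

17711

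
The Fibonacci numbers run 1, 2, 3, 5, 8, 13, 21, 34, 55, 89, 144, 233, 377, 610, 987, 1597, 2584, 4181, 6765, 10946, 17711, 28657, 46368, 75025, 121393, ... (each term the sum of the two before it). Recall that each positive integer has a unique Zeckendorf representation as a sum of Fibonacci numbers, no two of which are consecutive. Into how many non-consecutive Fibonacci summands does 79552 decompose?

6

79552: greatest Fibonacci not exceeding it is 75025, leaving 4527
4527: greatest Fibonacci not exceeding it is 4181, leaving 346
346: greatest Fibonacci not exceeding it is 233, leaving 113
113: greatest Fibonacci not exceeding it is 89, leaving 24
24: greatest Fibonacci not exceeding it is 21, leaving 3
3: greatest Fibonacci not exceeding it is 3, leaving 0
79552 = 75025 + 4181 + 233 + 89 + 21 + 3, which has 6 terms.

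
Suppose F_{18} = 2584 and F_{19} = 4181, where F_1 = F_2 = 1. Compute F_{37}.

24157817

By F_{2k+1} = F_k² + F_{k+1}²: F_{37} = 2584² + 4181² = 6677056 + 17480761 = 24157817.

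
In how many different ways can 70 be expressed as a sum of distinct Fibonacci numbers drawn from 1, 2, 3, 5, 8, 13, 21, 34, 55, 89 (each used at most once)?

4

Starting from the Zeckendorf form and repeatedly splitting a term F_k into F_{k−1} + F_{k−2} (when neither is already used) reaches every representation.
70 = 55+13+2 = 55+8+5+2 = 34+21+13+2 = 34+21+8+5+2 — 4 representations.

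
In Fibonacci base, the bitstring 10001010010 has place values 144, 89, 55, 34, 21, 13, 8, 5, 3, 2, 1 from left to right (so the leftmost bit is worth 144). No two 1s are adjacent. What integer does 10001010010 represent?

Summing the place values of the 1 bits: 144 + 21 + 8 + 2 = 175.

175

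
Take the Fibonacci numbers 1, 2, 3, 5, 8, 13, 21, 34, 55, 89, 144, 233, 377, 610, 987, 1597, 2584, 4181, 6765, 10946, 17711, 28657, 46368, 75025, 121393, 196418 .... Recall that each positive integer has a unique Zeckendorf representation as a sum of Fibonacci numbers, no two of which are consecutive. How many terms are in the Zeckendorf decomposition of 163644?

7

subtract 121393 from 163644: 42251 remains
subtract 28657 from 42251: 13594 remains
subtract 10946 from 13594: 2648 remains
subtract 2584 from 2648: 64 remains
subtract 55 from 64: 9 remains
subtract 8 from 9: 1 remains
subtract 1 from 1: 0 remains
163644 = 121393 + 28657 + 10946 + 2584 + 55 + 8 + 1, which has 7 terms.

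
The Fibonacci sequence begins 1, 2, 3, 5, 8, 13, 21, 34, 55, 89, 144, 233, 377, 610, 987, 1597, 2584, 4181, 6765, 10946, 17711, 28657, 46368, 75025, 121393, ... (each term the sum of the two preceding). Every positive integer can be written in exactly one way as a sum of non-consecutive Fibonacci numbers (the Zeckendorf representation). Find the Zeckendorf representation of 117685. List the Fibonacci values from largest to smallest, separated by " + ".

Greedy algorithm:
117685 − 75025 = 42660
42660 − 28657 = 14003
14003 − 10946 = 3057
3057 − 2584 = 473
473 − 377 = 96
96 − 89 = 7
7 − 5 = 2
2 − 2 = 0
So 117685 = 75025 + 28657 + 10946 + 2584 + 377 + 89 + 5 + 2, with no two terms consecutive in the sequence.

75025 + 28657 + 10946 + 2584 + 377 + 89 + 5 + 2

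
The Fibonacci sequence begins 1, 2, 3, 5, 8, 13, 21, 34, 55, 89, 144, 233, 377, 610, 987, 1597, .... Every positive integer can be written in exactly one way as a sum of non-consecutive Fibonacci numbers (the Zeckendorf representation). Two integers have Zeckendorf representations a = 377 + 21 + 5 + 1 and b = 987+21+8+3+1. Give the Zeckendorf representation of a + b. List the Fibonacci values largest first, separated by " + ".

The two numbers are 404 and 1020, so their sum is 1424.
Repeatedly subtract the largest Fibonacci number that fits:
1424: greatest Fibonacci not exceeding it is 987, leaving 437
437: greatest Fibonacci not exceeding it is 377, leaving 60
60: greatest Fibonacci not exceeding it is 55, leaving 5
5: greatest Fibonacci not exceeding it is 5, leaving 0

987 + 377 + 55 + 5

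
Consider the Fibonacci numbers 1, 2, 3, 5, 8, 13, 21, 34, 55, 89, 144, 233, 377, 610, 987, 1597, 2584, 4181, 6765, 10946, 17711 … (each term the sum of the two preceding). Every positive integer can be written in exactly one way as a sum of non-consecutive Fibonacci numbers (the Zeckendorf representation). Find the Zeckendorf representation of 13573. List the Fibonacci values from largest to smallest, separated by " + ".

Greedy algorithm:
10946 ≤ 13573 < 17711, so take 10946; remainder 2627
2584 ≤ 2627 < 4181, so take 2584; remainder 43
34 ≤ 43 < 55, so take 34; remainder 9
8 ≤ 9 < 13, so take 8; remainder 1
1 ≤ 1 < 2, so take 1; remainder 0
So 13573 = 10946 + 2584 + 34 + 8 + 1, with no two terms consecutive in the sequence.

10946 + 2584 + 34 + 8 + 1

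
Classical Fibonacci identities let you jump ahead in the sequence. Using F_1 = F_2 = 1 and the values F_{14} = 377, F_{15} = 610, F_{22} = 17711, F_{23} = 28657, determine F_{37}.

By the addition formula F_{m+n} = F_m F_{n+1} + F_{m−1} F_n with m=15, n=22: F_{37} = 610·28657 + 377·17711 = 17480770 + 6677047 = 24157817.

24157817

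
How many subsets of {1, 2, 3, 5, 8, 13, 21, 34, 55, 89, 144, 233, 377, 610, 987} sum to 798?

16

798 = 610+144+34+8+2 = 610+144+34+5+3+2 = 610+144+21+13+8+2 = 610+89+55+34+8+2 = … (12 more), for 16 in all.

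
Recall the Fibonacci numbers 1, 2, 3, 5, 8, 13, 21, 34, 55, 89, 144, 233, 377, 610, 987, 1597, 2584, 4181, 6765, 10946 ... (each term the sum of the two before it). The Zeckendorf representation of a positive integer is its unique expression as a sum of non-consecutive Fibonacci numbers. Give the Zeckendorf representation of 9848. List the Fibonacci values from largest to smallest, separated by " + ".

6765 + 2584 + 377 + 89 + 21 + 8 + 3 + 1

Greedy algorithm:
9848 − 6765 = 3083
3083 − 2584 = 499
499 − 377 = 122
122 − 89 = 33
33 − 21 = 12
12 − 8 = 4
4 − 3 = 1
1 − 1 = 0
So 9848 = 6765 + 2584 + 377 + 89 + 21 + 8 + 3 + 1, with no two terms consecutive in the sequence.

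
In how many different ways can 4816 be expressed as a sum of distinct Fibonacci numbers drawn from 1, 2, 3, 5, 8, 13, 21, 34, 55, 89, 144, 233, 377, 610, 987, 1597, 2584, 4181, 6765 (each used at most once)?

22

4816 = 4181+610+21+3+1 = 4181+610+13+8+3+1 = 4181+377+233+21+3+1 = 2584+1597+610+21+3+1 = … (18 more), for 22 in all.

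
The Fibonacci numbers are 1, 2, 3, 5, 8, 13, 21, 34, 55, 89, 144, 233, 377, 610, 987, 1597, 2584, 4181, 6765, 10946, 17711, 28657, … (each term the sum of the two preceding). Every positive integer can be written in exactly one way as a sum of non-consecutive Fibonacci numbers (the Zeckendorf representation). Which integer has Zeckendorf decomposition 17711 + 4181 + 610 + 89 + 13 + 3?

22607

17711 + 4181 + 610 + 89 + 13 + 3 = 22607.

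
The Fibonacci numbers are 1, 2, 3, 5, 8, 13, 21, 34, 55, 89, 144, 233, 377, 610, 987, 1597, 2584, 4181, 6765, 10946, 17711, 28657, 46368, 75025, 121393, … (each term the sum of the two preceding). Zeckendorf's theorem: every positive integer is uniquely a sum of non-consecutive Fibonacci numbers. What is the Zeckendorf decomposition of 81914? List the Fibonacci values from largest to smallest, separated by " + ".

81914 − 75025 = 6889
6889 − 6765 = 124
124 − 89 = 35
35 − 34 = 1
1 − 1 = 0
So 81914 = 75025 + 6765 + 89 + 34 + 1, with no two terms consecutive in the sequence.

75025 + 6765 + 89 + 34 + 1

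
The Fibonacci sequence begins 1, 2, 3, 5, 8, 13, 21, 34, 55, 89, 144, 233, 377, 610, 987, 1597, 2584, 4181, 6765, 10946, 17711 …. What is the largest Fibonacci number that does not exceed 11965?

10946 ≤ 11965 < 17711, so the largest Fibonacci number not exceeding 11965 is 10946.

10946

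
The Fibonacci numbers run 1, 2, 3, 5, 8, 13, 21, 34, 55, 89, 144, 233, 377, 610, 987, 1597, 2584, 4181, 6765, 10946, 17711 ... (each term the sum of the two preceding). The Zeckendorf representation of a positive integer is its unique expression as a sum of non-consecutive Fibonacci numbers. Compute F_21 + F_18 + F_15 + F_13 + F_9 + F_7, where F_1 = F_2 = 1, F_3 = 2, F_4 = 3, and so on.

14420

F_21 + F_18 + F_15 + F_13 + F_9 + F_7 = 10946 + 2584 + 610 + 233 + 34 + 13 = 14420.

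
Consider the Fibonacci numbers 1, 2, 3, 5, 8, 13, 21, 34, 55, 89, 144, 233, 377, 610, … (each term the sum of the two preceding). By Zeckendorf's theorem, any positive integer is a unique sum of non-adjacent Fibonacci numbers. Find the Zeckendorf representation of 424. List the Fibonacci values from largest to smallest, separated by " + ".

Greedy algorithm:
subtract 377 from 424: 47 remains
subtract 34 from 47: 13 remains
subtract 13 from 13: 0 remains
So 424 = 377 + 34 + 13, with no two terms consecutive in the sequence.

377 + 34 + 13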